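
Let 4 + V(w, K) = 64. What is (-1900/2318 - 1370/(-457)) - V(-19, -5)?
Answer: -1611900/27877 ≈ -57.822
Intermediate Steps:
V(w, K) = 60 (V(w, K) = -4 + 64 = 60)
(-1900/2318 - 1370/(-457)) - V(-19, -5) = (-1900/2318 - 1370/(-457)) - 1*60 = (-1900*1/2318 - 1370*(-1/457)) - 60 = (-50/61 + 1370/457) - 60 = 60720/27877 - 60 = -1611900/27877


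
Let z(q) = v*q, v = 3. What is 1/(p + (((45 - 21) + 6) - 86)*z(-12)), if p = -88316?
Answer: -1/86300 ≈ -1.1587e-5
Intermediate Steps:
z(q) = 3*q
1/(p + (((45 - 21) + 6) - 86)*z(-12)) = 1/(-88316 + (((45 - 21) + 6) - 86)*(3*(-12))) = 1/(-88316 + ((24 + 6) - 86)*(-36)) = 1/(-88316 + (30 - 86)*(-36)) = 1/(-88316 - 56*(-36)) = 1/(-88316 + 2016) = 1/(-86300) = -1/86300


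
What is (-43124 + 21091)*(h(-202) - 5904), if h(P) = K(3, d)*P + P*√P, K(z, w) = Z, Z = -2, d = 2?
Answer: 121181500 + 4450666*I*√202 ≈ 1.2118e+8 + 6.3256e+7*I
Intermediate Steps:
K(z, w) = -2
h(P) = P^(3/2) - 2*P (h(P) = -2*P + P*√P = -2*P + P^(3/2) = P^(3/2) - 2*P)
(-43124 + 21091)*(h(-202) - 5904) = (-43124 + 21091)*(((-202)^(3/2) - 2*(-202)) - 5904) = -22033*((-202*I*√202 + 404) - 5904) = -22033*((404 - 202*I*√202) - 5904) = -22033*(-5500 - 202*I*√202) = 121181500 + 4450666*I*√202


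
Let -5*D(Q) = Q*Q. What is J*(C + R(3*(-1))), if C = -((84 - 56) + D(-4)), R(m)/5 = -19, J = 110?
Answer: -13178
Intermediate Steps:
D(Q) = -Q**2/5 (D(Q) = -Q*Q/5 = -Q**2/5)
R(m) = -95 (R(m) = 5*(-19) = -95)
C = -124/5 (C = -((84 - 56) - 1/5*(-4)**2) = -(28 - 1/5*16) = -(28 - 16/5) = -1*124/5 = -124/5 ≈ -24.800)
J*(C + R(3*(-1))) = 110*(-124/5 - 95) = 110*(-599/5) = -13178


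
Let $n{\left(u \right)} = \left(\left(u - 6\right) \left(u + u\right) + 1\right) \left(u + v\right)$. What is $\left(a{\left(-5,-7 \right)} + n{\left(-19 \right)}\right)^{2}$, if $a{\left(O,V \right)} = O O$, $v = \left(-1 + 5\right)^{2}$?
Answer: $7997584$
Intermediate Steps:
$v = 16$ ($v = 4^{2} = 16$)
$a{\left(O,V \right)} = O^{2}$
$n{\left(u \right)} = \left(1 + 2 u \left(-6 + u\right)\right) \left(16 + u\right)$ ($n{\left(u \right)} = \left(\left(u - 6\right) \left(u + u\right) + 1\right) \left(u + 16\right) = \left(\left(-6 + u\right) 2 u + 1\right) \left(16 + u\right) = \left(2 u \left(-6 + u\right) + 1\right) \left(16 + u\right) = \left(1 + 2 u \left(-6 + u\right)\right) \left(16 + u\right)$)
$\left(a{\left(-5,-7 \right)} + n{\left(-19 \right)}\right)^{2} = \left(\left(-5\right)^{2} + \left(16 - -3629 + 2 \left(-19\right)^{3} + 20 \left(-19\right)^{2}\right)\right)^{2} = \left(25 + \left(16 + 3629 + 2 \left(-6859\right) + 20 \cdot 361\right)\right)^{2} = \left(25 + \left(16 + 3629 - 13718 + 7220\right)\right)^{2} = \left(25 - 2853\right)^{2} = \left(-2828\right)^{2} = 7997584$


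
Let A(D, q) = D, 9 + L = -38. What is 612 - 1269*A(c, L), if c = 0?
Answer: 612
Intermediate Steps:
L = -47 (L = -9 - 38 = -47)
612 - 1269*A(c, L) = 612 - 1269*0 = 612 + 0 = 612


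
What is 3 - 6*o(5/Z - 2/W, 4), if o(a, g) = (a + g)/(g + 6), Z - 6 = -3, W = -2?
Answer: -1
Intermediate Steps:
Z = 3 (Z = 6 - 3 = 3)
o(a, g) = (a + g)/(6 + g)
3 - 6*o(5/Z - 2/W, 4) = 3 - 6*((5/3 - 2/(-2)) + 4)/(6 + 4) = 3 - 6*((5*(⅓) - 2*(-½)) + 4)/10 = 3 - 3*((5/3 + 1) + 4)/5 = 3 - 3*(8/3 + 4)/5 = 3 - 3*20/(5*3) = 3 - 6*⅔ = 3 - 4 = -1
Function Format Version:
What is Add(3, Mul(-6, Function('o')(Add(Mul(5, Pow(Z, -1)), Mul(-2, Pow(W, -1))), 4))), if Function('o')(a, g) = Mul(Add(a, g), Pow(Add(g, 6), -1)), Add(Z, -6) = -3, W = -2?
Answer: -1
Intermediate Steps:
Z = 3 (Z = Add(6, -3) = 3)
Function('o')(a, g) = Mul(Pow(Add(6, g), -1), Add(a, g)) (Function('o')(a, g) = Mul(Add(a, g), Pow(Add(6, g), -1)) = Mul(Pow(Add(6, g), -1), Add(a, g)))
Add(3, Mul(-6, Function('o')(Add(Mul(5, Pow(Z, -1)), Mul(-2, Pow(W, -1))), 4))) = Add(3, Mul(-6, Mul(Pow(Add(6, 4), -1), Add(Add(Mul(5, Pow(3, -1)), Mul(-2, Pow(-2, -1))), 4)))) = Add(3, Mul(-6, Mul(Pow(10, -1), Add(Add(Mul(5, Rational(1, 3)), Mul(-2, Rational(-1, 2))), 4)))) = Add(3, Mul(-6, Mul(Rational(1, 10), Add(Add(Rational(5, 3), 1), 4)))) = Add(3, Mul(-6, Mul(Rational(1, 10), Add(Rational(8, 3), 4)))) = Add(3, Mul(-6, Mul(Rational(1, 10), Rational(20, 3)))) = Add(3, Mul(-6, Rational(2, 3))) = Add(3, -4) = -1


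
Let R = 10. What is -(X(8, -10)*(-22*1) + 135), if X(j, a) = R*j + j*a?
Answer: -135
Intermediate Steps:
X(j, a) = 10*j + a*j (X(j, a) = 10*j + j*a = 10*j + a*j)
-(X(8, -10)*(-22*1) + 135) = -((8*(10 - 10))*(-22*1) + 135) = -((8*0)*(-22) + 135) = -(0*(-22) + 135) = -(0 + 135) = -1*135 = -135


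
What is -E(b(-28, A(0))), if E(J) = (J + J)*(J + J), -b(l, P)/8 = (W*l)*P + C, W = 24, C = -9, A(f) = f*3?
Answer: -20736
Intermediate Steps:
A(f) = 3*f
b(l, P) = 72 - 192*P*l (b(l, P) = -8*((24*l)*P - 9) = -8*(24*P*l - 9) = -8*(-9 + 24*P*l) = 72 - 192*P*l)
E(J) = 4*J**2 (E(J) = (2*J)*(2*J) = 4*J**2)
-E(b(-28, A(0))) = -4*(72 - 192*3*0*(-28))**2 = -4*(72 - 192*0*(-28))**2 = -4*(72 + 0)**2 = -4*72**2 = -4*5184 = -1*20736 = -20736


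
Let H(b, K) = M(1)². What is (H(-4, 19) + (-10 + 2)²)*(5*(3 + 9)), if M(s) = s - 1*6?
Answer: 5340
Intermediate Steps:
M(s) = -6 + s (M(s) = s - 6 = -6 + s)
H(b, K) = 25 (H(b, K) = (-6 + 1)² = (-5)² = 25)
(H(-4, 19) + (-10 + 2)²)*(5*(3 + 9)) = (25 + (-10 + 2)²)*(5*(3 + 9)) = (25 + (-8)²)*(5*12) = (25 + 64)*60 = 89*60 = 5340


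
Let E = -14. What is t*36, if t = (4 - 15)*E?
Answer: 5544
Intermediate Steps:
t = 154 (t = (4 - 15)*(-14) = -11*(-14) = 154)
t*36 = 154*36 = 5544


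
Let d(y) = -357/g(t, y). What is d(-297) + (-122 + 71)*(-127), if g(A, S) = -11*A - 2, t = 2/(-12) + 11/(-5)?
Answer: 665601/103 ≈ 6462.1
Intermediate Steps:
t = -71/30 (t = 2*(-1/12) + 11*(-1/5) = -1/6 - 11/5 = -71/30 ≈ -2.3667)
g(A, S) = -2 - 11*A
d(y) = -1530/103 (d(y) = -357/(-2 - 11*(-71/30)) = -357/(-2 + 781/30) = -357/721/30 = -357*30/721 = -1530/103)
d(-297) + (-122 + 71)*(-127) = -1530/103 + (-122 + 71)*(-127) = -1530/103 - 51*(-127) = -1530/103 + 6477 = 665601/103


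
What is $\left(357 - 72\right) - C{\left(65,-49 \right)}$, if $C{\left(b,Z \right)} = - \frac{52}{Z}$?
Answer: $\frac{13913}{49} \approx 283.94$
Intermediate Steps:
$\left(357 - 72\right) - C{\left(65,-49 \right)} = \left(357 - 72\right) - - \frac{52}{-49} = 285 - \left(-52\right) \left(- \frac{1}{49}\right) = 285 - \frac{52}{49} = \frac{13913}{49}$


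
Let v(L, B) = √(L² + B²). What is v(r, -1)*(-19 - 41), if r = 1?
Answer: -60*√2 ≈ -84.853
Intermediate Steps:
v(L, B) = √(B² + L²)
v(r, -1)*(-19 - 41) = √((-1)² + 1²)*(-19 - 41) = √(1 + 1)*(-60) = √2*(-60) = -60*√2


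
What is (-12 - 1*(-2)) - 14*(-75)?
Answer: 1040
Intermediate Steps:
(-12 - 1*(-2)) - 14*(-75) = (-12 + 2) + 1050 = -10 + 1050 = 1040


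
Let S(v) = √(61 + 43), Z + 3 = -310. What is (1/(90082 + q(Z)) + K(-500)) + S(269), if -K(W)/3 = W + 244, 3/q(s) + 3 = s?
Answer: 21861818428/28465909 + 2*√26 ≈ 778.20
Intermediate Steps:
Z = -313 (Z = -3 - 310 = -313)
q(s) = 3/(-3 + s)
S(v) = 2*√26 (S(v) = √104 = 2*√26)
K(W) = -732 - 3*W (K(W) = -3*(W + 244) = -3*(244 + W) = -732 - 3*W)
(1/(90082 + q(Z)) + K(-500)) + S(269) = (1/(90082 + 3/(-3 - 313)) + (-732 - 3*(-500))) + 2*√26 = (1/(90082 + 3/(-316)) + (-732 + 1500)) + 2*√26 = (1/(90082 + 3*(-1/316)) + 768) + 2*√26 = (1/(90082 - 3/316) + 768) + 2*√26 = (1/(28465909/316) + 768) + 2*√26 = (316/28465909 + 768) + 2*√26 = 21861818428/28465909 + 2*√26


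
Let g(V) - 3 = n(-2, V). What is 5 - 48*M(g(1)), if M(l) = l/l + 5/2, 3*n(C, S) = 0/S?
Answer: -163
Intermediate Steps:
n(C, S) = 0 (n(C, S) = (0/S)/3 = (1/3)*0 = 0)
g(V) = 3 (g(V) = 3 + 0 = 3)
M(l) = 7/2 (M(l) = 1 + 5*(1/2) = 1 + 5/2 = 7/2)
5 - 48*M(g(1)) = 5 - 48*7/2 = 5 - 168 = -163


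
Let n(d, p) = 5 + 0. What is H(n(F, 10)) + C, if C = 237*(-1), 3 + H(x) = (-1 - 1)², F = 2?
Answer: -236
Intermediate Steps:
n(d, p) = 5
H(x) = 1 (H(x) = -3 + (-1 - 1)² = -3 + (-2)² = -3 + 4 = 1)
C = -237
H(n(F, 10)) + C = 1 - 237 = -236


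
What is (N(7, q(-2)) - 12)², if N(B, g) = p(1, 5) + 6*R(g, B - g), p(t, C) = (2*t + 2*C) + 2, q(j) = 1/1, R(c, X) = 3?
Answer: 400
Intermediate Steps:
q(j) = 1
p(t, C) = 2 + 2*C + 2*t (p(t, C) = (2*C + 2*t) + 2 = 2 + 2*C + 2*t)
N(B, g) = 32 (N(B, g) = (2 + 2*5 + 2*1) + 6*3 = (2 + 10 + 2) + 18 = 14 + 18 = 32)
(N(7, q(-2)) - 12)² = (32 - 12)² = 20² = 400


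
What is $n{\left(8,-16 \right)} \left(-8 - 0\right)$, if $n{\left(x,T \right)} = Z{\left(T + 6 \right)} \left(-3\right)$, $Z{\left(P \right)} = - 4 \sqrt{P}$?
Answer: $- 96 i \sqrt{10} \approx - 303.58 i$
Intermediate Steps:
$n{\left(x,T \right)} = 12 \sqrt{6 + T}$ ($n{\left(x,T \right)} = - 4 \sqrt{T + 6} \left(-3\right) = - 4 \sqrt{6 + T} \left(-3\right) = 12 \sqrt{6 + T}$)
$n{\left(8,-16 \right)} \left(-8 - 0\right) = 12 \sqrt{6 - 16} \left(-8 - 0\right) = 12 \sqrt{-10} \left(-8 + 0\right) = 12 i \sqrt{10} \left(-8\right) = - 96 i \sqrt{10}$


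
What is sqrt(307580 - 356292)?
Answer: 2*I*sqrt(12178) ≈ 220.71*I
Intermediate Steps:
sqrt(307580 - 356292) = sqrt(-48712) = 2*I*sqrt(12178)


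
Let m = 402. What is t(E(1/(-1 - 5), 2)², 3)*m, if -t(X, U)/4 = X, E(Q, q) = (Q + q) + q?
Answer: -70886/3 ≈ -23629.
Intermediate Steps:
E(Q, q) = Q + 2*q
t(X, U) = -4*X
t(E(1/(-1 - 5), 2)², 3)*m = -4*(1/(-1 - 5) + 2*2)²*402 = -4*(1/(-6) + 4)²*402 = -4*(-⅙ + 4)²*402 = -4*(23/6)²*402 = -4*529/36*402 = -529/9*402 = -70886/3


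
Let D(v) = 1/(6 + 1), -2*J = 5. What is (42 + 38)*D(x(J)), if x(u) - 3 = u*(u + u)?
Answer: 80/7 ≈ 11.429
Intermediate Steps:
J = -5/2 (J = -½*5 = -5/2 ≈ -2.5000)
x(u) = 3 + 2*u² (x(u) = 3 + u*(u + u) = 3 + u*(2*u) = 3 + 2*u²)
D(v) = ⅐ (D(v) = 1/7 = ⅐)
(42 + 38)*D(x(J)) = (42 + 38)*(⅐) = 80*(⅐) = 80/7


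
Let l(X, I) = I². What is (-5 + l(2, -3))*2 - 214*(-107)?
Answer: 22906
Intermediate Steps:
(-5 + l(2, -3))*2 - 214*(-107) = (-5 + (-3)²)*2 - 214*(-107) = (-5 + 9)*2 + 22898 = 4*2 + 22898 = 8 + 22898 = 22906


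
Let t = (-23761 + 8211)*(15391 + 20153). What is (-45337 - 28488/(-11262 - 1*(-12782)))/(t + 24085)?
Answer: 8617591/105010171850 ≈ 8.2064e-5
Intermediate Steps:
t = -552709200 (t = -15550*35544 = -552709200)
(-45337 - 28488/(-11262 - 1*(-12782)))/(t + 24085) = (-45337 - 28488/(-11262 - 1*(-12782)))/(-552709200 + 24085) = (-45337 - 28488/(-11262 + 12782))/(-552685115) = (-45337 - 28488/1520)*(-1/552685115) = (-45337 - 28488*1/1520)*(-1/552685115) = (-45337 - 3561/190)*(-1/552685115) = -8617591/190*(-1/552685115) = 8617591/105010171850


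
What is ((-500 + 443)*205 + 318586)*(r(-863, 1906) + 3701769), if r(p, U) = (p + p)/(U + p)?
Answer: 169275338899463/149 ≈ 1.1361e+12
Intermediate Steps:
r(p, U) = 2*p/(U + p) (r(p, U) = (2*p)/(U + p) = 2*p/(U + p))
((-500 + 443)*205 + 318586)*(r(-863, 1906) + 3701769) = ((-500 + 443)*205 + 318586)*(2*(-863)/(1906 - 863) + 3701769) = (-57*205 + 318586)*(2*(-863)/1043 + 3701769) = (-11685 + 318586)*(2*(-863)*(1/1043) + 3701769) = 306901*(-1726/1043 + 3701769) = 306901*(3860943341/1043) = 169275338899463/149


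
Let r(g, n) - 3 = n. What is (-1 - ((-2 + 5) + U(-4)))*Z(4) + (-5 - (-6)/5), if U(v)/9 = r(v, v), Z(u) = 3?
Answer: 56/5 ≈ 11.200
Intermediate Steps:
r(g, n) = 3 + n
U(v) = 27 + 9*v (U(v) = 9*(3 + v) = 27 + 9*v)
(-1 - ((-2 + 5) + U(-4)))*Z(4) + (-5 - (-6)/5) = (-1 - ((-2 + 5) + (27 + 9*(-4))))*3 + (-5 - (-6)/5) = (-1 - (3 + (27 - 36)))*3 + (-5 - (-6)/5) = (-1 - (3 - 9))*3 + (-5 - 1*(-6/5)) = (-1 - 1*(-6))*3 + (-5 + 6/5) = (-1 + 6)*3 - 19/5 = 5*3 - 19/5 = 15 - 19/5 = 56/5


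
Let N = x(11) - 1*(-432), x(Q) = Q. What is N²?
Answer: 196249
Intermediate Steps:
N = 443 (N = 11 - 1*(-432) = 11 + 432 = 443)
N² = 443² = 196249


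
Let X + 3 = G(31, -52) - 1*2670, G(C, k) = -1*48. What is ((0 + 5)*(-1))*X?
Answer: 13605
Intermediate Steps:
G(C, k) = -48
X = -2721 (X = -3 + (-48 - 1*2670) = -3 + (-48 - 2670) = -3 - 2718 = -2721)
((0 + 5)*(-1))*X = ((0 + 5)*(-1))*(-2721) = (5*(-1))*(-2721) = -5*(-2721) = 13605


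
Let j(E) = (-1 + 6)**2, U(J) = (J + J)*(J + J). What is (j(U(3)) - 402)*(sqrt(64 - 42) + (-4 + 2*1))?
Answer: 754 - 377*sqrt(22) ≈ -1014.3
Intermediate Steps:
U(J) = 4*J**2 (U(J) = (2*J)*(2*J) = 4*J**2)
j(E) = 25 (j(E) = 5**2 = 25)
(j(U(3)) - 402)*(sqrt(64 - 42) + (-4 + 2*1)) = (25 - 402)*(sqrt(64 - 42) + (-4 + 2*1)) = -377*(sqrt(22) + (-4 + 2)) = -377*(sqrt(22) - 2) = -377*(-2 + sqrt(22)) = 754 - 377*sqrt(22)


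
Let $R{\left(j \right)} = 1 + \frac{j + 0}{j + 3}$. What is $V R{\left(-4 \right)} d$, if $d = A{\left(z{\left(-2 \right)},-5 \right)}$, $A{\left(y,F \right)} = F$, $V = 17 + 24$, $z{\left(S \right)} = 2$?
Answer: $-1025$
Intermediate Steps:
$V = 41$
$d = -5$
$R{\left(j \right)} = 1 + \frac{j}{3 + j}$
$V R{\left(-4 \right)} d = 41 \frac{3 + 2 \left(-4\right)}{3 - 4} \left(-5\right) = 41 \frac{3 - 8}{-1} \left(-5\right) = 41 \left(\left(-1\right) \left(-5\right)\right) \left(-5\right) = 41 \cdot 5 \left(-5\right) = 205 \left(-5\right) = -1025$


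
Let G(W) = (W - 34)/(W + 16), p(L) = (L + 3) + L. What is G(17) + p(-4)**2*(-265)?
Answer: -218642/33 ≈ -6625.5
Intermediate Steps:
p(L) = 3 + 2*L (p(L) = (3 + L) + L = 3 + 2*L)
G(W) = (-34 + W)/(16 + W)
G(17) + p(-4)**2*(-265) = (-34 + 17)/(16 + 17) + (3 + 2*(-4))**2*(-265) = -17/33 + (3 - 8)**2*(-265) = (1/33)*(-17) + (-5)**2*(-265) = -17/33 + 25*(-265) = -17/33 - 6625 = -218642/33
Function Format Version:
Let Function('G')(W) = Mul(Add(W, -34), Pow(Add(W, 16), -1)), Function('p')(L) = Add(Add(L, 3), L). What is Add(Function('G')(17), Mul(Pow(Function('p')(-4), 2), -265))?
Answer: Rational(-218642, 33) ≈ -6625.5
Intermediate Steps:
Function('p')(L) = Add(3, Mul(2, L)) (Function('p')(L) = Add(Add(3, L), L) = Add(3, Mul(2, L)))
Function('G')(W) = Mul(Pow(Add(16, W), -1), Add(-34, W)) (Function('G')(W) = Mul(Add(-34, W), Pow(Add(16, W), -1)) = Mul(Pow(Add(16, W), -1), Add(-34, W)))
Add(Function('G')(17), Mul(Pow(Function('p')(-4), 2), -265)) = Add(Mul(Pow(Add(16, 17), -1), Add(-34, 17)), Mul(Pow(Add(3, Mul(2, -4)), 2), -265)) = Add(Mul(Pow(33, -1), -17), Mul(Pow(Add(3, -8), 2), -265)) = Add(Mul(Rational(1, 33), -17), Mul(Pow(-5, 2), -265)) = Add(Rational(-17, 33), Mul(25, -265)) = Add(Rational(-17, 33), -6625) = Rational(-218642, 33)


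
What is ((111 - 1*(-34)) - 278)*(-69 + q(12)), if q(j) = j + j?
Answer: 5985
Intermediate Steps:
q(j) = 2*j
((111 - 1*(-34)) - 278)*(-69 + q(12)) = ((111 - 1*(-34)) - 278)*(-69 + 2*12) = ((111 + 34) - 278)*(-69 + 24) = (145 - 278)*(-45) = -133*(-45) = 5985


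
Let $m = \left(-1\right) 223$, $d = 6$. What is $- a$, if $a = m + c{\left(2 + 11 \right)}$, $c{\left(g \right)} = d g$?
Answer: $145$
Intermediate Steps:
$m = -223$
$c{\left(g \right)} = 6 g$
$a = -145$ ($a = -223 + 6 \left(2 + 11\right) = -223 + 6 \cdot 13 = -223 + 78 = -145$)
$- a = \left(-1\right) \left(-145\right) = 145$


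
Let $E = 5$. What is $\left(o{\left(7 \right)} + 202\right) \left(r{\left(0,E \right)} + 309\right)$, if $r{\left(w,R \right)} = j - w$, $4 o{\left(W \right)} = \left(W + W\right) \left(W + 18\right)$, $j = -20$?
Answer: $\frac{167331}{2} \approx 83666.0$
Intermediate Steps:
$o{\left(W \right)} = \frac{W \left(18 + W\right)}{2}$ ($o{\left(W \right)} = \frac{\left(W + W\right) \left(W + 18\right)}{4} = \frac{2 W \left(18 + W\right)}{4} = \frac{W \left(18 + W\right)}{2}$)
$r{\left(w,R \right)} = -20 - w$
$\left(o{\left(7 \right)} + 202\right) \left(r{\left(0,E \right)} + 309\right) = \left(\frac{1}{2} \cdot 7 \left(18 + 7\right) + 202\right) \left(\left(-20 - 0\right) + 309\right) = \left(\frac{1}{2} \cdot 7 \cdot 25 + 202\right) \left(\left(-20 + 0\right) + 309\right) = \left(\frac{175}{2} + 202\right) \left(-20 + 309\right) = \frac{579}{2} \cdot 289 = \frac{167331}{2}$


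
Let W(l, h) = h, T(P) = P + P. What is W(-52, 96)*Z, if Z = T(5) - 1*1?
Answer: 864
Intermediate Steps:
T(P) = 2*P
Z = 9 (Z = 2*5 - 1*1 = 10 - 1 = 9)
W(-52, 96)*Z = 96*9 = 864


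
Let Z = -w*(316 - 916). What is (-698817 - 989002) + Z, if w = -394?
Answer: -1924219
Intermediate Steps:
Z = -236400 (Z = -(-394)*(316 - 916) = -(-394)*(-600) = -1*236400 = -236400)
(-698817 - 989002) + Z = (-698817 - 989002) - 236400 = -1687819 - 236400 = -1924219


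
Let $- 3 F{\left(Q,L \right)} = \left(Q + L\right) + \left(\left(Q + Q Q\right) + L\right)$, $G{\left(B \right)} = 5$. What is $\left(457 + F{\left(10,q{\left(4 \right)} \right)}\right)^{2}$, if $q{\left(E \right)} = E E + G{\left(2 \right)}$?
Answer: $162409$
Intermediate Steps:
$q{\left(E \right)} = 5 + E^{2}$ ($q{\left(E \right)} = E E + 5 = E^{2} + 5 = 5 + E^{2}$)
$F{\left(Q,L \right)} = - \frac{2 L}{3} - \frac{2 Q}{3} - \frac{Q^{2}}{3}$ ($F{\left(Q,L \right)} = - \frac{\left(Q + L\right) + \left(\left(Q + Q Q\right) + L\right)}{3} = - \frac{\left(L + Q\right) + \left(\left(Q + Q^{2}\right) + L\right)}{3} = - \frac{\left(L + Q\right) + \left(L + Q + Q^{2}\right)}{3} = - \frac{Q^{2} + 2 L + 2 Q}{3} = - \frac{2 L}{3} - \frac{2 Q}{3} - \frac{Q^{2}}{3}$)
$\left(457 + F{\left(10,q{\left(4 \right)} \right)}\right)^{2} = \left(457 - \left(\frac{20}{3} + \frac{100}{3} + \frac{2 \left(5 + 4^{2}\right)}{3}\right)\right)^{2} = \left(457 - \left(40 + \frac{2 \left(5 + 16\right)}{3}\right)\right)^{2} = \left(457 - 54\right)^{2} = 403^{2} = 162409$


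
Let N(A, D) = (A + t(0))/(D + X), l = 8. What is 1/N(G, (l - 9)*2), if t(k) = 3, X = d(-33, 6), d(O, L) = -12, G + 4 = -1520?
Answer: 14/1521 ≈ 0.0092045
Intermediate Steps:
G = -1524 (G = -4 - 1520 = -1524)
X = -12
N(A, D) = (3 + A)/(-12 + D) (N(A, D) = (A + 3)/(D - 12) = (3 + A)/(-12 + D))
1/N(G, (l - 9)*2) = 1/((3 - 1524)/(-12 + (8 - 9)*2)) = 1/(-1521/(-12 - 1*2)) = 1/(-1521/(-12 - 2)) = 1/(-1521/(-14)) = 1/(-1/14*(-1521)) = 1/(1521/14) = 14/1521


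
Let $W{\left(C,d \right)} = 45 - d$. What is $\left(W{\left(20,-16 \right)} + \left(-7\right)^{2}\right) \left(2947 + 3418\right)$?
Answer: $700150$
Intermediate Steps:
$\left(W{\left(20,-16 \right)} + \left(-7\right)^{2}\right) \left(2947 + 3418\right) = \left(\left(45 - -16\right) + \left(-7\right)^{2}\right) \left(2947 + 3418\right) = \left(\left(45 + 16\right) + 49\right) 6365 = \left(61 + 49\right) 6365 = 110 \cdot 6365 = 700150$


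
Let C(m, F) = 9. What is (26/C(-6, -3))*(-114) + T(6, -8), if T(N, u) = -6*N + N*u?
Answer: -1240/3 ≈ -413.33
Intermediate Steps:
(26/C(-6, -3))*(-114) + T(6, -8) = (26/9)*(-114) + 6*(-6 - 8) = (26*(⅑))*(-114) + 6*(-14) = (26/9)*(-114) - 84 = -988/3 - 84 = -1240/3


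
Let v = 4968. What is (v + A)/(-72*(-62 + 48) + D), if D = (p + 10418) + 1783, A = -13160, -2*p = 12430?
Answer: -4096/3497 ≈ -1.1713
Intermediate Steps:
p = -6215 (p = -½*12430 = -6215)
D = 5986 (D = (-6215 + 10418) + 1783 = 4203 + 1783 = 5986)
(v + A)/(-72*(-62 + 48) + D) = (4968 - 13160)/(-72*(-62 + 48) + 5986) = -8192/(-72*(-14) + 5986) = -8192/(1008 + 5986) = -8192/6994 = -8192*1/6994 = -4096/3497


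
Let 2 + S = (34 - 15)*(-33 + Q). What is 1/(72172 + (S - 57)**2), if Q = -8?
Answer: 1/774416 ≈ 1.2913e-6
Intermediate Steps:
S = -781 (S = -2 + (34 - 15)*(-33 - 8) = -2 + 19*(-41) = -2 - 779 = -781)
1/(72172 + (S - 57)**2) = 1/(72172 + (-781 - 57)**2) = 1/(72172 + (-838)**2) = 1/(72172 + 702244) = 1/774416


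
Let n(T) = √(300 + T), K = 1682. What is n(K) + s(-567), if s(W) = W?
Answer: -567 + √1982 ≈ -522.48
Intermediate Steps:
n(K) + s(-567) = √(300 + 1682) - 567 = √1982 - 567 = -567 + √1982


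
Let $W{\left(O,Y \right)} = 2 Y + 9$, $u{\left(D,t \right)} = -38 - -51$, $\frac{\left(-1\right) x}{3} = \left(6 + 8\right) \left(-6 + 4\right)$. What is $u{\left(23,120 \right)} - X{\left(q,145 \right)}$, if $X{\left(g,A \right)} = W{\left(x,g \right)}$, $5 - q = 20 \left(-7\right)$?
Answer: $-286$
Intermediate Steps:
$x = 84$ ($x = - 3 \left(6 + 8\right) \left(-6 + 4\right) = - 3 \cdot 14 \left(-2\right) = \left(-3\right) \left(-28\right) = 84$)
$u{\left(D,t \right)} = 13$ ($u{\left(D,t \right)} = -38 + 51 = 13$)
$q = 145$ ($q = 5 - 20 \left(-7\right) = 5 - -140 = 5 + 140 = 145$)
$W{\left(O,Y \right)} = 9 + 2 Y$
$X{\left(g,A \right)} = 9 + 2 g$
$u{\left(23,120 \right)} - X{\left(q,145 \right)} = 13 - \left(9 + 2 \cdot 145\right) = 13 - \left(9 + 290\right) = 13 - 299 = -286$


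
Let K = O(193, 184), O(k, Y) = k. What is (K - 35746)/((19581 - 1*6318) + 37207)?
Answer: -5079/7210 ≈ -0.70444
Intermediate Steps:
K = 193
(K - 35746)/((19581 - 1*6318) + 37207) = (193 - 35746)/((19581 - 1*6318) + 37207) = -35553/((19581 - 6318) + 37207) = -35553/(13263 + 37207) = -35553/50470 = -35553*1/50470 = -5079/7210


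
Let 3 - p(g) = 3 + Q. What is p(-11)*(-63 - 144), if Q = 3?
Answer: 621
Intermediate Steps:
p(g) = -3 (p(g) = 3 - (3 + 3) = 3 - 1*6 = 3 - 6 = -3)
p(-11)*(-63 - 144) = -3*(-63 - 144) = -3*(-207) = 621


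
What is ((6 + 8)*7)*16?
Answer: 1568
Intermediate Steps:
((6 + 8)*7)*16 = (14*7)*16 = 98*16 = 1568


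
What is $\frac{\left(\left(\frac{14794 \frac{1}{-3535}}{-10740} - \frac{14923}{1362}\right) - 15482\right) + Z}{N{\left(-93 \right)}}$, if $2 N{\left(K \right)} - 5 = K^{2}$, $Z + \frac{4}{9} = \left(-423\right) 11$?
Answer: $- \frac{130220179129259}{27968405993325} \approx -4.656$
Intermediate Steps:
$Z = - \frac{41881}{9}$ ($Z = - \frac{4}{9} - 4653 = - \frac{41881}{9} \approx -4653.4$)
$N{\left(K \right)} = \frac{5}{2} + \frac{K^{2}}{2}$
$\frac{\left(\left(\frac{14794 \frac{1}{-3535}}{-10740} - \frac{14923}{1362}\right) - 15482\right) + Z}{N{\left(-93 \right)}} = \frac{\left(\left(\frac{14794 \frac{1}{-3535}}{-10740} - \frac{14923}{1362}\right) - 15482\right) - \frac{41881}{9}}{\frac{5}{2} + \frac{\left(-93\right)^{2}}{2}} = \frac{\left(\left(14794 \left(- \frac{1}{3535}\right) \left(- \frac{1}{10740}\right) - \frac{14923}{1362}\right) - 15482\right) - \frac{41881}{9}}{\frac{5}{2} + \frac{1}{2} \cdot 8649} = \frac{\left(\left(\left(- \frac{14794}{3535}\right) \left(- \frac{1}{10740}\right) - \frac{14923}{1362}\right) - 15482\right) - \frac{41881}{9}}{\frac{5}{2} + \frac{8649}{2}} = \frac{\left(\left(\frac{7397}{18982950} - \frac{14923}{1362}\right) - 15482\right) - \frac{41881}{9}}{4327} = \left(\left(- \frac{7868680226}{718188275} - 15482\right) - \frac{41881}{9}\right) \frac{1}{4327} = \left(- \frac{11126859553776}{718188275} - \frac{41881}{9}\right) \frac{1}{4327} = \left(- \frac{130220179129259}{6463694475}\right) \frac{1}{4327} = - \frac{130220179129259}{27968405993325}$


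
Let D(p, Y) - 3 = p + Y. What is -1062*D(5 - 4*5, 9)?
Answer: 3186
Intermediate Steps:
D(p, Y) = 3 + Y + p (D(p, Y) = 3 + (p + Y) = 3 + (Y + p) = 3 + Y + p)
-1062*D(5 - 4*5, 9) = -1062*(3 + 9 + (5 - 4*5)) = -1062*(3 + 9 + (5 - 20)) = -1062*(3 + 9 - 15) = -1062*(-3) = 3186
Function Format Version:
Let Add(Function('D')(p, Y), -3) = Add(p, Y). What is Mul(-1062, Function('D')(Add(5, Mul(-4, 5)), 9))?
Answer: 3186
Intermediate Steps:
Function('D')(p, Y) = Add(3, Y, p) (Function('D')(p, Y) = Add(3, Add(p, Y)) = Add(3, Add(Y, p)) = Add(3, Y, p))
Mul(-1062, Function('D')(Add(5, Mul(-4, 5)), 9)) = Mul(-1062, Add(3, 9, Add(5, Mul(-4, 5)))) = Mul(-1062, Add(3, 9, Add(5, -20))) = Mul(-1062, Add(3, 9, -15)) = Mul(-1062, -3) = 3186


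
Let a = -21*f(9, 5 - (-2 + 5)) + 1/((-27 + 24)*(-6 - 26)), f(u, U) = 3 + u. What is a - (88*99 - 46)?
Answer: -856127/96 ≈ -8918.0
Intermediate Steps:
a = -24191/96 (a = -21*(3 + 9) + 1/((-27 + 24)*(-6 - 26)) = -21*12 + 1/(-3*(-32)) = -252 + 1/96 = -24191/96 ≈ -251.99)
a - (88*99 - 46) = -24191/96 - (88*99 - 46) = -24191/96 - (8712 - 46) = -24191/96 - 1*8666 = -24191/96 - 8666 = -856127/96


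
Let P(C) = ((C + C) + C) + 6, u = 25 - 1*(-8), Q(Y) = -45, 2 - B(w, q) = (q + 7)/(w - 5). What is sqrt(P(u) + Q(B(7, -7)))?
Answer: 2*sqrt(15) ≈ 7.7460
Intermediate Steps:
B(w, q) = 2 - (7 + q)/(-5 + w) (B(w, q) = 2 - (q + 7)/(w - 5) = 2 - (7 + q)/(-5 + w))
u = 33 (u = 25 + 8 = 33)
P(C) = 6 + 3*C (P(C) = (2*C + C) + 6 = 3*C + 6 = 6 + 3*C)
sqrt(P(u) + Q(B(7, -7))) = sqrt((6 + 3*33) - 45) = sqrt((6 + 99) - 45) = sqrt(105 - 45) = sqrt(60) = 2*sqrt(15)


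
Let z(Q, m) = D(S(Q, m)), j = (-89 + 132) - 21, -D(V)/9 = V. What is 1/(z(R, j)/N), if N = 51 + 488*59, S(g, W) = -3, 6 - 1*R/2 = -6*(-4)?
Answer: 28843/27 ≈ 1068.3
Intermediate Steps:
R = -36 (R = 12 - (-12)*(-4) = 12 - 2*24 = 12 - 48 = -36)
D(V) = -9*V
j = 22 (j = 43 - 21 = 22)
N = 28843 (N = 51 + 28792 = 28843)
z(Q, m) = 27 (z(Q, m) = -9*(-3) = 27)
1/(z(R, j)/N) = 1/(27/28843) = 28843/27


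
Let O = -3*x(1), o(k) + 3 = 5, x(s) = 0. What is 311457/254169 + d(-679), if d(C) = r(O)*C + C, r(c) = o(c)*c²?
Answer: -1852358/2733 ≈ -677.77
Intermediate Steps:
o(k) = 2 (o(k) = -3 + 5 = 2)
O = 0 (O = -3*0 = 0)
r(c) = 2*c²
d(C) = C (d(C) = (2*0²)*C + C = (2*0)*C + C = 0*C + C = 0 + C = C)
311457/254169 + d(-679) = 311457/254169 - 679 = 311457*(1/254169) - 679 = 3349/2733 - 679 = -1852358/2733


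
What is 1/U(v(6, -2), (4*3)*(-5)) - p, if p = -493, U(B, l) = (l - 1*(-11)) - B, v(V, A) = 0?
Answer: 24156/49 ≈ 492.98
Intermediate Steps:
U(B, l) = 11 + l - B (U(B, l) = (l + 11) - B = (11 + l) - B = 11 + l - B)
1/U(v(6, -2), (4*3)*(-5)) - p = 1/(11 + (4*3)*(-5) - 1*0) - 1*(-493) = 1/(11 + 12*(-5) + 0) + 493 = 1/(11 - 60 + 0) + 493 = 1/(-49) + 493 = -1/49 + 493 = 24156/49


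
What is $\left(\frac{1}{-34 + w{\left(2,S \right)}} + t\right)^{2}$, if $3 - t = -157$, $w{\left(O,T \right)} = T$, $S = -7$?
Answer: $\frac{43020481}{1681} \approx 25592.0$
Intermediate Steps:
$t = 160$ ($t = 3 - -157 = 3 + 157 = 160$)
$\left(\frac{1}{-34 + w{\left(2,S \right)}} + t\right)^{2} = \left(\frac{1}{-34 - 7} + 160\right)^{2} = \left(\frac{1}{-41} + 160\right)^{2} = \left(- \frac{1}{41} + 160\right)^{2} = \left(\frac{6559}{41}\right)^{2} = \frac{43020481}{1681}$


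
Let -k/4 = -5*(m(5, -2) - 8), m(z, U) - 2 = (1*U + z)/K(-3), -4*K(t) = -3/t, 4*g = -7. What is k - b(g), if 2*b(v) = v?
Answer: -2873/8 ≈ -359.13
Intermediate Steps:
g = -7/4 (g = (1/4)*(-7) = -7/4 ≈ -1.7500)
b(v) = v/2
K(t) = 3/(4*t) (K(t) = -(-3)/(4*t) = 3/(4*t))
m(z, U) = 2 - 4*U - 4*z (m(z, U) = 2 + (1*U + z)/(((3/4)/(-3))) = 2 + (U + z)/(((3/4)*(-1/3))) = 2 + (U + z)/(-1/4) = 2 + (U + z)*(-4) = 2 + (-4*U - 4*z) = 2 - 4*U - 4*z)
k = -360 (k = -(-20)*((2 - 4*(-2) - 4*5) - 8) = -(-20)*((2 + 8 - 20) - 8) = -(-20)*(-10 - 8) = -(-20)*(-18) = -4*90 = -360)
k - b(g) = -360 - (-7)/(2*4) = -360 - 1*(-7/8) = -360 + 7/8 = -2873/8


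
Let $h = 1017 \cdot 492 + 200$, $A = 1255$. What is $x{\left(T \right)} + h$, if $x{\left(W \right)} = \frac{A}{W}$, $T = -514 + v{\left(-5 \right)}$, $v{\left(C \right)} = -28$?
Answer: $\frac{271304433}{542} \approx 5.0056 \cdot 10^{5}$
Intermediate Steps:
$T = -542$ ($T = -514 - 28 = -542$)
$h = 500564$ ($h = 500364 + 200 = 500564$)
$x{\left(W \right)} = \frac{1255}{W}$
$x{\left(T \right)} + h = \frac{1255}{-542} + 500564 = 1255 \left(- \frac{1}{542}\right) + 500564 = - \frac{1255}{542} + 500564 = \frac{271304433}{542}$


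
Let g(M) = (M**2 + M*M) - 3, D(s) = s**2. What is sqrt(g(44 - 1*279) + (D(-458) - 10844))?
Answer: sqrt(309367) ≈ 556.21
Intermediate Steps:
g(M) = -3 + 2*M**2 (g(M) = (M**2 + M**2) - 3 = 2*M**2 - 3 = -3 + 2*M**2)
sqrt(g(44 - 1*279) + (D(-458) - 10844)) = sqrt((-3 + 2*(44 - 1*279)**2) + ((-458)**2 - 10844)) = sqrt((-3 + 2*(44 - 279)**2) + (209764 - 10844)) = sqrt((-3 + 2*(-235)**2) + 198920) = sqrt((-3 + 2*55225) + 198920) = sqrt((-3 + 110450) + 198920) = sqrt(110447 + 198920) = sqrt(309367)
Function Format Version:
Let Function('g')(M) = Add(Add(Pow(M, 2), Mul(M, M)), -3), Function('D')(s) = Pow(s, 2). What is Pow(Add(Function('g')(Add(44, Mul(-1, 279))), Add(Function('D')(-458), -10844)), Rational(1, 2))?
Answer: Pow(309367, Rational(1, 2)) ≈ 556.21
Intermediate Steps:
Function('g')(M) = Add(-3, Mul(2, Pow(M, 2))) (Function('g')(M) = Add(Add(Pow(M, 2), Pow(M, 2)), -3) = Add(Mul(2, Pow(M, 2)), -3) = Add(-3, Mul(2, Pow(M, 2))))
Pow(Add(Function('g')(Add(44, Mul(-1, 279))), Add(Function('D')(-458), -10844)), Rational(1, 2)) = Pow(Add(Add(-3, Mul(2, Pow(Add(44, Mul(-1, 279)), 2))), Add(Pow(-458, 2), -10844)), Rational(1, 2)) = Pow(Add(Add(-3, Mul(2, Pow(Add(44, -279), 2))), Add(209764, -10844)), Rational(1, 2)) = Pow(Add(Add(-3, Mul(2, Pow(-235, 2))), 198920), Rational(1, 2)) = Pow(Add(Add(-3, Mul(2, 55225)), 198920), Rational(1, 2)) = Pow(Add(Add(-3, 110450), 198920), Rational(1, 2)) = Pow(Add(110447, 198920), Rational(1, 2)) = Pow(309367, Rational(1, 2))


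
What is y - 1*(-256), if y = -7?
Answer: 249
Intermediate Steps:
y - 1*(-256) = -7 - 1*(-256) = -7 + 256 = 249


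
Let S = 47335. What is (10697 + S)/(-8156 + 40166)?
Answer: 9672/5335 ≈ 1.8129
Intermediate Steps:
(10697 + S)/(-8156 + 40166) = (10697 + 47335)/(-8156 + 40166) = 58032/32010 = 58032*(1/32010) = 9672/5335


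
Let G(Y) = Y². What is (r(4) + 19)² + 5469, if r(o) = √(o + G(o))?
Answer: 5850 + 76*√5 ≈ 6019.9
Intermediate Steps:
r(o) = √(o + o²)
(r(4) + 19)² + 5469 = (√(4*(1 + 4)) + 19)² + 5469 = (√(4*5) + 19)² + 5469 = (√20 + 19)² + 5469 = (2*√5 + 19)² + 5469 = (19 + 2*√5)² + 5469 = 5469 + (19 + 2*√5)²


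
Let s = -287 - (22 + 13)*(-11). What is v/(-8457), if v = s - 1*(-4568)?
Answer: -4666/8457 ≈ -0.55173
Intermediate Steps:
s = 98 (s = -287 - 35*(-11) = -287 - 1*(-385) = -287 + 385 = 98)
v = 4666 (v = 98 - 1*(-4568) = 98 + 4568 = 4666)
v/(-8457) = 4666/(-8457) = 4666*(-1/8457) = -4666/8457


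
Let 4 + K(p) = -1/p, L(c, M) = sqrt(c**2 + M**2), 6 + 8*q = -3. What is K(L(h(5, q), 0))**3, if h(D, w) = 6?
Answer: -15625/216 ≈ -72.338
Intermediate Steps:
q = -9/8 (q = -3/4 + (1/8)*(-3) = -3/4 - 3/8 = -9/8 ≈ -1.1250)
L(c, M) = sqrt(M**2 + c**2)
K(p) = -4 - 1/p
K(L(h(5, q), 0))**3 = (-4 - 1/(sqrt(0**2 + 6**2)))**3 = (-4 - 1/(sqrt(0 + 36)))**3 = (-4 - 1/(sqrt(36)))**3 = (-4 - 1/6)**3 = (-25/6)**3 = -15625/216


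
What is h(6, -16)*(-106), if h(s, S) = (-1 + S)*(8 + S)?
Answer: -14416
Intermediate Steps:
h(6, -16)*(-106) = (-8 + (-16)**2 + 7*(-16))*(-106) = (-8 + 256 - 112)*(-106) = 136*(-106) = -14416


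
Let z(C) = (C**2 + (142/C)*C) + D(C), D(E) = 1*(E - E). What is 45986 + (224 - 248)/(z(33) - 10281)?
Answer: 208086662/4525 ≈ 45986.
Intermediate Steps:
D(E) = 0 (D(E) = 1*0 = 0)
z(C) = 142 + C**2 (z(C) = (C**2 + (142/C)*C) + 0 = (C**2 + 142) + 0 = (142 + C**2) + 0 = 142 + C**2)
45986 + (224 - 248)/(z(33) - 10281) = 45986 + (224 - 248)/((142 + 33**2) - 10281) = 45986 - 24/((142 + 1089) - 10281) = 45986 - 24/(1231 - 10281) = 45986 - 24/(-9050) = 45986 - 24*(-1/9050) = 45986 + 12/4525 = 208086662/4525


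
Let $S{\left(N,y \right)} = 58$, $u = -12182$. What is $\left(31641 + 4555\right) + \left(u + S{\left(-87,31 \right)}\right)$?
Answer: $24072$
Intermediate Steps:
$\left(31641 + 4555\right) + \left(u + S{\left(-87,31 \right)}\right) = \left(31641 + 4555\right) + \left(-12182 + 58\right) = 36196 - 12124 = 24072$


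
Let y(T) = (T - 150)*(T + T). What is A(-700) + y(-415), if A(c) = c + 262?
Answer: 468512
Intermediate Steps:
A(c) = 262 + c
y(T) = 2*T*(-150 + T) (y(T) = (-150 + T)*(2*T) = 2*T*(-150 + T))
A(-700) + y(-415) = (262 - 700) + 2*(-415)*(-150 - 415) = -438 + 2*(-415)*(-565) = -438 + 468950 = 468512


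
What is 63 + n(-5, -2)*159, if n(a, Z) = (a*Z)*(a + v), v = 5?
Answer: 63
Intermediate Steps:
n(a, Z) = Z*a*(5 + a) (n(a, Z) = (a*Z)*(a + 5) = (Z*a)*(5 + a) = Z*a*(5 + a))
63 + n(-5, -2)*159 = 63 - 2*(-5)*(5 - 5)*159 = 63 - 2*(-5)*0*159 = 63 + 0*159 = 63 + 0 = 63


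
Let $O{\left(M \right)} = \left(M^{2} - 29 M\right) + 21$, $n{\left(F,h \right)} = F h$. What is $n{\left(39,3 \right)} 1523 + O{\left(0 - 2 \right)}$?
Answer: $178274$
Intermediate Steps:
$O{\left(M \right)} = 21 + M^{2} - 29 M$
$n{\left(39,3 \right)} 1523 + O{\left(0 - 2 \right)} = 39 \cdot 3 \cdot 1523 + \left(21 + \left(0 - 2\right)^{2} - 29 \left(0 - 2\right)\right) = 117 \cdot 1523 + \left(21 + \left(0 - 2\right)^{2} - 29 \left(0 - 2\right)\right) = 178191 + \left(21 + \left(-2\right)^{2} - -58\right) = 178191 + \left(21 + 4 + 58\right) = 178191 + 83 = 178274$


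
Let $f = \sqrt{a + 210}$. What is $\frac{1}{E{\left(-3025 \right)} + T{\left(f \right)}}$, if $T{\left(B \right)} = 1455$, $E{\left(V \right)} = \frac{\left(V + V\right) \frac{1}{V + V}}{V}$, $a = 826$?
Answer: $\frac{3025}{4401374} \approx 0.00068729$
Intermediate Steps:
$E{\left(V \right)} = \frac{1}{V}$ ($E{\left(V \right)} = \frac{2 V \frac{1}{2 V}}{V} = 1 \frac{1}{V} = \frac{1}{V}$)
$f = 2 \sqrt{259}$ ($f = \sqrt{826 + 210} = \sqrt{1036} = 2 \sqrt{259} \approx 32.187$)
$\frac{1}{E{\left(-3025 \right)} + T{\left(f \right)}} = \frac{1}{\frac{1}{-3025} + 1455} = \frac{1}{- \frac{1}{3025} + 1455} = \frac{1}{\frac{4401374}{3025}} = \frac{3025}{4401374}$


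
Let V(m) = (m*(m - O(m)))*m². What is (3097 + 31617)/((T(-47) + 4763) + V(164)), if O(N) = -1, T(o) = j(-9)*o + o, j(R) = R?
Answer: 34714/727810899 ≈ 4.7696e-5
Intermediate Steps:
T(o) = -8*o (T(o) = -9*o + o = -8*o)
V(m) = m³*(1 + m) (V(m) = (m*(m - 1*(-1)))*m² = (m*(m + 1))*m² = (m*(1 + m))*m² = m³*(1 + m))
(3097 + 31617)/((T(-47) + 4763) + V(164)) = (3097 + 31617)/((-8*(-47) + 4763) + 164³*(1 + 164)) = 34714/((376 + 4763) + 4410944*165) = 34714/(5139 + 727805760) = 34714/727810899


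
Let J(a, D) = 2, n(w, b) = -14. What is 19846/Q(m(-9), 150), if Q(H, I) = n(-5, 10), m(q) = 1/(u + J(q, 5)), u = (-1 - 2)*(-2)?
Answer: -9923/7 ≈ -1417.6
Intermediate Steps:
u = 6 (u = -3*(-2) = 6)
m(q) = ⅛ (m(q) = 1/(6 + 2) = 1/8 = ⅛)
Q(H, I) = -14
19846/Q(m(-9), 150) = 19846/(-14) = 19846*(-1/14) = -9923/7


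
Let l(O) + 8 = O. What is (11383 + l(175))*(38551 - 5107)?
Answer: 386278200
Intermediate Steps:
l(O) = -8 + O
(11383 + l(175))*(38551 - 5107) = (11383 + (-8 + 175))*(38551 - 5107) = (11383 + 167)*33444 = 11550*33444 = 386278200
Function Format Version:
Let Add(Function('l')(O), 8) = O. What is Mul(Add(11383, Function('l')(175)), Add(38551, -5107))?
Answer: 386278200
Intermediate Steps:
Function('l')(O) = Add(-8, O)
Mul(Add(11383, Function('l')(175)), Add(38551, -5107)) = Mul(Add(11383, Add(-8, 175)), Add(38551, -5107)) = Mul(Add(11383, 167), 33444) = Mul(11550, 33444) = 386278200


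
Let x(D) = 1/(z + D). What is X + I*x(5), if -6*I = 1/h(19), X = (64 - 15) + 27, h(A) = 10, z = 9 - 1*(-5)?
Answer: 86639/1140 ≈ 75.999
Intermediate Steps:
z = 14 (z = 9 + 5 = 14)
x(D) = 1/(14 + D)
X = 76 (X = 49 + 27 = 76)
I = -1/60 (I = -⅙/10 = -⅙*⅒ = -1/60 ≈ -0.016667)
X + I*x(5) = 76 - 1/(60*(14 + 5)) = 76 - 1/60/19 = 76 - 1/60*1/19 = 76 - 1/1140 = 86639/1140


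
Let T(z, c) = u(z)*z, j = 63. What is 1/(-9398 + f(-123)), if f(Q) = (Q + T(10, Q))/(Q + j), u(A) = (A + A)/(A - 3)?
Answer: -420/3946499 ≈ -0.00010642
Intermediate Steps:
u(A) = 2*A/(-3 + A) (u(A) = (2*A)/(-3 + A) = 2*A/(-3 + A))
T(z, c) = 2*z²/(-3 + z) (T(z, c) = (2*z/(-3 + z))*z = 2*z²/(-3 + z))
f(Q) = (200/7 + Q)/(63 + Q) (f(Q) = (Q + 2*10²/(-3 + 10))/(Q + 63) = (Q + 2*100/7)/(63 + Q) = (Q + 2*100*(⅐))/(63 + Q) = (Q + 200/7)/(63 + Q) = (200/7 + Q)/(63 + Q))
1/(-9398 + f(-123)) = 1/(-9398 + (200/7 - 123)/(63 - 123)) = 1/(-9398 - 661/7/(-60)) = 1/(-9398 - 1/60*(-661/7)) = 1/(-9398 + 661/420) = 1/(-3946499/420) = -420/3946499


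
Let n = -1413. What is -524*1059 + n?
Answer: -556329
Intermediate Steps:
-524*1059 + n = -524*1059 - 1413 = -554916 - 1413 = -556329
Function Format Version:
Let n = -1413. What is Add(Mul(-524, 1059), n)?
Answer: -556329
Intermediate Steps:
Add(Mul(-524, 1059), n) = Add(Mul(-524, 1059), -1413) = Add(-554916, -1413) = -556329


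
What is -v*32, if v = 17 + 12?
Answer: -928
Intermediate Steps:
v = 29
-v*32 = -1*29*32 = -29*32 = -928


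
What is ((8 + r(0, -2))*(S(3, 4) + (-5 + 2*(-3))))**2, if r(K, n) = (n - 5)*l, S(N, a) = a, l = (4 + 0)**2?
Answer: 529984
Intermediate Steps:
l = 16 (l = 4**2 = 16)
r(K, n) = -80 + 16*n (r(K, n) = (n - 5)*16 = (-5 + n)*16 = -80 + 16*n)
((8 + r(0, -2))*(S(3, 4) + (-5 + 2*(-3))))**2 = ((8 + (-80 + 16*(-2)))*(4 + (-5 + 2*(-3))))**2 = ((8 + (-80 - 32))*(4 + (-5 - 6)))**2 = ((8 - 112)*(4 - 11))**2 = (-104*(-7))**2 = 728**2 = 529984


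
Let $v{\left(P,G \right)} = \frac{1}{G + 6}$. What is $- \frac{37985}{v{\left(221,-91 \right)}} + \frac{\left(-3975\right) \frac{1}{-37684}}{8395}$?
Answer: $\frac{204286067199895}{63271436} \approx 3.2287 \cdot 10^{6}$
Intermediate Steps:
$v{\left(P,G \right)} = \frac{1}{6 + G}$
$- \frac{37985}{v{\left(221,-91 \right)}} + \frac{\left(-3975\right) \frac{1}{-37684}}{8395} = - \frac{37985}{\frac{1}{6 - 91}} + \frac{\left(-3975\right) \frac{1}{-37684}}{8395} = - \frac{37985}{\frac{1}{-85}} + \left(-3975\right) \left(- \frac{1}{37684}\right) \frac{1}{8395} = - \frac{37985}{- \frac{1}{85}} + \frac{3975}{37684} \cdot \frac{1}{8395} = \left(-37985\right) \left(-85\right) + \frac{795}{63271436} = 3228725 + \frac{795}{63271436} = \frac{204286067199895}{63271436}$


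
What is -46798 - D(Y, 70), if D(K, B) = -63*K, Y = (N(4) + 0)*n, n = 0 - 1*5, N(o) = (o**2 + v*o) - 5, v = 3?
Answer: -54043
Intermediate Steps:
N(o) = -5 + o**2 + 3*o (N(o) = (o**2 + 3*o) - 5 = -5 + o**2 + 3*o)
n = -5 (n = 0 - 5 = -5)
Y = -115 (Y = ((-5 + 4**2 + 3*4) + 0)*(-5) = ((-5 + 16 + 12) + 0)*(-5) = (23 + 0)*(-5) = 23*(-5) = -115)
-46798 - D(Y, 70) = -46798 - (-63)*(-115) = -46798 - 1*7245 = -46798 - 7245 = -54043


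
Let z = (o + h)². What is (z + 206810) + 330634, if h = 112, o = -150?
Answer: 538888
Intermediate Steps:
z = 1444 (z = (-150 + 112)² = (-38)² = 1444)
(z + 206810) + 330634 = (1444 + 206810) + 330634 = 208254 + 330634 = 538888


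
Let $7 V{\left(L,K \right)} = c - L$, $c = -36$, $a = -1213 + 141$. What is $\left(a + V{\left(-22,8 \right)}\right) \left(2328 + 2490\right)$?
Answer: $-5174532$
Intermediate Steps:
$a = -1072$
$V{\left(L,K \right)} = - \frac{36}{7} - \frac{L}{7}$ ($V{\left(L,K \right)} = \frac{-36 - L}{7} = - \frac{36}{7} - \frac{L}{7}$)
$\left(a + V{\left(-22,8 \right)}\right) \left(2328 + 2490\right) = \left(-1072 - 2\right) \left(2328 + 2490\right) = \left(-1072 + \left(- \frac{36}{7} + \frac{22}{7}\right)\right) 4818 = \left(-1072 - 2\right) 4818 = \left(-1074\right) 4818 = -5174532$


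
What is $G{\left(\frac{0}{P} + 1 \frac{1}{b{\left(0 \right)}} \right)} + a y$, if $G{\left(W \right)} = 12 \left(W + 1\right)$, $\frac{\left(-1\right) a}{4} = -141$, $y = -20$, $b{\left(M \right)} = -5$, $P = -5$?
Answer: $- \frac{56352}{5} \approx -11270.0$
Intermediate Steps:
$a = 564$ ($a = \left(-4\right) \left(-141\right) = 564$)
$G{\left(W \right)} = 12 + 12 W$ ($G{\left(W \right)} = 12 \left(1 + W\right) = 12 + 12 W$)
$G{\left(\frac{0}{P} + 1 \frac{1}{b{\left(0 \right)}} \right)} + a y = \left(12 + 12 \left(\frac{0}{-5} + 1 \frac{1}{-5}\right)\right) + 564 \left(-20\right) = \left(12 + 12 \left(0 \left(- \frac{1}{5}\right) + 1 \left(- \frac{1}{5}\right)\right)\right) - 11280 = \left(12 + 12 \left(0 - \frac{1}{5}\right)\right) - 11280 = \left(12 + 12 \left(- \frac{1}{5}\right)\right) - 11280 = \left(12 - \frac{12}{5}\right) - 11280 = \frac{48}{5} - 11280 = - \frac{56352}{5}$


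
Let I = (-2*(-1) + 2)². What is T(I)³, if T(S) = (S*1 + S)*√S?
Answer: 2097152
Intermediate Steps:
I = 16 (I = (2 + 2)² = 4² = 16)
T(S) = 2*S^(3/2) (T(S) = (S + S)*√S = (2*S)*√S = 2*S^(3/2))
T(I)³ = (2*16^(3/2))³ = (2*64)³ = 128³ = 2097152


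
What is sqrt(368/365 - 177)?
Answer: I*sqrt(23446505)/365 ≈ 13.266*I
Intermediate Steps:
sqrt(368/365 - 177) = sqrt(-64237/365) = I*sqrt(23446505)/365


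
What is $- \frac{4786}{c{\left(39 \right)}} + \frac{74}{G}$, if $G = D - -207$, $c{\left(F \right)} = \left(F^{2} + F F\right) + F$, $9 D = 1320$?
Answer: $- \frac{4393964}{3268941} \approx -1.3442$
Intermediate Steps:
$D = \frac{440}{3}$ ($D = \frac{1}{9} \cdot 1320 = \frac{440}{3} \approx 146.67$)
$c{\left(F \right)} = F + 2 F^{2}$ ($c{\left(F \right)} = \left(F^{2} + F^{2}\right) + F = 2 F^{2} + F = F + 2 F^{2}$)
$G = \frac{1061}{3}$ ($G = \frac{440}{3} - -207 = \frac{440}{3} + 207 = \frac{1061}{3} \approx 353.67$)
$- \frac{4786}{c{\left(39 \right)}} + \frac{74}{G} = - \frac{4786}{39 \left(1 + 2 \cdot 39\right)} + \frac{74}{\frac{1061}{3}} = - \frac{4786}{39 \left(1 + 78\right)} + 74 \cdot \frac{3}{1061} = - \frac{4786}{39 \cdot 79} + \frac{222}{1061} = - \frac{4786}{3081} + \frac{222}{1061} = - \frac{4393964}{3268941}$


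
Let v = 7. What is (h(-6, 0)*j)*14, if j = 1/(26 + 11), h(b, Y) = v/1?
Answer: 98/37 ≈ 2.6486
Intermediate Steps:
h(b, Y) = 7 (h(b, Y) = 7/1 = 7*1 = 7)
j = 1/37 ≈ 0.027027
(h(-6, 0)*j)*14 = (7*(1/37))*14 = (7/37)*14 = 98/37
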